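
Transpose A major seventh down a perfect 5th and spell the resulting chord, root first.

A down a perfect 5th → D. New chord: D major seventh.
D — root
F# — major 3rd
A — perfect 5th
C# — major 7th

D F# A C#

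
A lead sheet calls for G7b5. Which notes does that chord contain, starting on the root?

G  B  D♭  F

G7b5: dominant seventh flat five on G.
G — root
B — major 3rd
D♭ — diminished 5th
F — minor 7th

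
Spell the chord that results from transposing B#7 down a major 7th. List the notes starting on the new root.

B# down a major 7th → C#. New chord: C# dominant seventh.
root → C#
3rd (major 3rd) → E#
5th (perfect 5th) → G#
7th (minor 7th) → B

C#, E#, G#, B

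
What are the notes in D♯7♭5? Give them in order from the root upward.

D# F## A C#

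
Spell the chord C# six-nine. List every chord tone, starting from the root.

C-sharp E-sharp G-sharp A-sharp D-sharp

Root C-sharp, quality six-nine:
- root: C-sharp
- major 3rd: E-sharp
- perfect 5th: G-sharp
- major 6th: A-sharp
- major 9th: D-sharp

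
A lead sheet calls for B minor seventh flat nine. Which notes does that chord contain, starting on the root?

B – D – F♯ – A – C

B minor seventh flat nine: minor seventh flat nine on B.
Root: B
Minor 3rd (3rd): D
Perfect 5th (5th): F♯
Minor 7th (7th): A
Minor 9th (9th): C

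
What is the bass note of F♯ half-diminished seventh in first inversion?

A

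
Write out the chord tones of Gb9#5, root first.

Gb Bb D Fb Ab

Gb9#5: dominant ninth sharp five on Gb.
Root: Gb
Major 3rd (3rd): Bb
Augmented 5th (5th): D
Minor 7th (7th): Fb
Major 9th (9th): Ab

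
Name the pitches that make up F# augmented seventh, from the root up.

F# A# C## E

Root F#, quality augmented seventh:
Root: F#
Major 3rd (3rd): A#
Augmented 5th (5th): C##
Minor 7th (7th): E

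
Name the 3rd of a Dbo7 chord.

Root of Dbo7 = Db. The 3rd is a minor 3rd: Db up a minor 3rd → Fb.

Fb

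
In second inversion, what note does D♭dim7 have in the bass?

Abb

D♭dim7 = Db–Fb–Abb–Cbb. Second inversion → fifth in the bass = Abb.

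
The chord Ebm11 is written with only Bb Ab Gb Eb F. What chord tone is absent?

Ebm11 = Eb, Gb, Bb, Db, F, Ab. The voicing lacks the 7th (minor 7th), Db.

Db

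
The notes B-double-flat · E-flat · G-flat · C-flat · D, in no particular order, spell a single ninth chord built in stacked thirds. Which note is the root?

C-flat

Arranged so that each adjacent pair is a third by letter name: C-flat – E-flat – G-flat – B-double-flat – D.
The bottom of that stack, C-flat, is the root (this is C-flat dominant seventh sharp nine).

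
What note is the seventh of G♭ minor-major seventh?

Root of G♭ minor-major seventh = Gb. The 7th is a major 7th: Gb up a major 7th → F.

F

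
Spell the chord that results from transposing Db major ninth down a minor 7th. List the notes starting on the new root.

D♭ down a minor 7th → E♭. New chord: E♭ major ninth.
- root: E♭
- major 3rd: G
- perfect 5th: B♭
- major 7th: D
- major 9th: F

E♭, G, B♭, D, F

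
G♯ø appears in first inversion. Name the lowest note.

B

G♯ø = G#–B–D–F#. First inversion → third in the bass = B.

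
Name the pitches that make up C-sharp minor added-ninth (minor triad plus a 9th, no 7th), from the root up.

Root C#, quality minor added-ninth:
C# — root
E — minor 3rd
G# — perfect 5th
D# — major 9th

C#, E, G#, D#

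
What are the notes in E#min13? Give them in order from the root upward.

E#, G#, B#, D#, F##, A#, C##

Root E#, quality minor thirteenth:
E# — root
G# — minor 3rd
B# — perfect 5th
D# — minor 7th
F## — major 9th
A# — perfect 11th
C## — major 13th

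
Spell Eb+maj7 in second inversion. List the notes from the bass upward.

B, D, Eb, G

Eb+maj7 = Eb–G–B–D; second inversion → fifth (B) lowest.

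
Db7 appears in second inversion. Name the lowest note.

Ab

Db7 = Db–F–Ab–Cb. Second inversion → fifth in the bass = Ab.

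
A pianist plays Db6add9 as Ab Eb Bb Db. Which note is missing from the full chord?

F

The full Db6add9 chord is Db, F, Ab, Bb, Eb.
Comparing with the voicing, the major 3rd (3rd) — F — is absent.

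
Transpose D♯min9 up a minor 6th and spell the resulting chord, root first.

B D F# A C#

A minor 6th up from D# is B, so the new chord is B minor ninth.
- root: B
- minor 3rd: D
- perfect 5th: F#
- minor 7th: A
- major 9th: C#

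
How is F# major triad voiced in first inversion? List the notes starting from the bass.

A# C# F#

In root position, F# major triad is F#–A#–C#.
First inversion puts the third (A#) in the bass.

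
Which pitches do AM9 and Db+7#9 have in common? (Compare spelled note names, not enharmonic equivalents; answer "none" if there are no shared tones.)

AM9: A C# E G# B
Db+7#9: Db F A Cb E
Common to both → A, E.

A, E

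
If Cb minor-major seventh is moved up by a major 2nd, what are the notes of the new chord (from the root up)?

Db, Fb, Ab, C

Transposed root: Cb → Db (major 2nd up). So we spell Db minor-major seventh:
- root: Db
- minor 3rd: Fb
- perfect 5th: Ab
- major 7th: C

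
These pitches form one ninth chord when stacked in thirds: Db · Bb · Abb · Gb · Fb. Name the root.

Gb

Stacking in thirds gives Gb – Bb – Db – Fb – Abb, so Gb is the root — Gb dominant seventh flat nine.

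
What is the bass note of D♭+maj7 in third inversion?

D♭+maj7 = D♭–F–A–C. Third inversion → seventh in the bass = C.

C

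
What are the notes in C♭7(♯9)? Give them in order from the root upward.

Root Cb, quality dominant seventh sharp nine:
Cb — root
Eb — major 3rd
Gb — perfect 5th
Bbb — minor 7th
D — augmented 9th

Cb – Eb – Gb – Bbb – D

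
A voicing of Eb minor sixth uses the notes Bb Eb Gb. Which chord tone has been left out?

C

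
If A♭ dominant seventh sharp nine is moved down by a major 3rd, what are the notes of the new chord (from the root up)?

F-flat – A-flat – C-flat – E-double-flat – G

A major 3rd down from A-flat is F-flat, so the new chord is F-flat dominant seventh sharp nine.
- root: F-flat
- major 3rd: A-flat
- perfect 5th: C-flat
- minor 7th: E-double-flat
- augmented 9th: G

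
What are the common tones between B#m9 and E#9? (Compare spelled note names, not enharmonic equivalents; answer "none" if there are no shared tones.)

B# D# F##

B#m9 = B#, D#, F##, A#, C##.
E#9 = E#, G##, B#, D#, F##.
Shared: B#, D#, F##.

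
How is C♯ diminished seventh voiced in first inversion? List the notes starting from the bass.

E, G, B♭, C♯

C♯ diminished seventh = C♯–E–G–B♭; first inversion → third (E) lowest.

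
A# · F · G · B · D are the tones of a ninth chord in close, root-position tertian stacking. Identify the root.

G

Arranged so that each adjacent pair is a third by letter name: G – B – D – F – A#.
The bottom of that stack, G, is the root (this is G dominant seventh sharp nine).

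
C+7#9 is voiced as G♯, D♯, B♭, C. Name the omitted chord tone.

C+7#9 = C, E, G♯, B♭, D♯. The voicing lacks the 3rd (major 3rd), E.

E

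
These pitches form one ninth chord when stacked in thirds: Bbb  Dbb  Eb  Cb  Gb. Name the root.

Cb

Stacking in thirds gives Cb – Eb – Gb – Bbb – Dbb, so Cb is the root — Cb dominant seventh flat nine.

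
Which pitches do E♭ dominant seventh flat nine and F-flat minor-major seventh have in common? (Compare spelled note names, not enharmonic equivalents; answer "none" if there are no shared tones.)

E-flat, F-flat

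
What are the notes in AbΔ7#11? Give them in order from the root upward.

Root A♭, quality major seventh sharp eleven:
- root: A♭
- major 3rd: C
- perfect 5th: E♭
- major 7th: G
- augmented 11th: D

A♭, C, E♭, G, D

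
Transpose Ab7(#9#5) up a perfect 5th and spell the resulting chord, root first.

Eb – G – B – Db – F#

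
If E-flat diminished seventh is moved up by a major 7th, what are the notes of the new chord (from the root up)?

D – F – A-flat – C-flat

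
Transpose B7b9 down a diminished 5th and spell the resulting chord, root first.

E# – G## – B# – D# – F#

B down a diminished 5th → E#. New chord: E# dominant seventh flat nine.
- root: E#
- major 3rd: G##
- perfect 5th: B#
- minor 7th: D#
- minor 9th: F#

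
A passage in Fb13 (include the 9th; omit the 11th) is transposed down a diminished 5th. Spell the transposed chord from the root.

Transposed root: Fb → Bb (diminished 5th down). So we spell Bb dominant thirteenth:
Bb — root
D — major 3rd
F — perfect 5th
Ab — minor 7th
C — major 9th
G — major 13th

Bb  D  F  Ab  C  G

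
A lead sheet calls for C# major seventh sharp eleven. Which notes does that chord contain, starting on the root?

C#, E#, G#, B#, F##

C# major seventh sharp eleven is a major seventh sharp eleven built on C#.
- root: C#
- major 3rd: E#
- perfect 5th: G#
- major 7th: B#
- augmented 11th: F##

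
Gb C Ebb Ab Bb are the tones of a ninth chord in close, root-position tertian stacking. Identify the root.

Ab

Arranged so that each adjacent pair is a third by letter name: Ab – C – Ebb – Gb – Bb.
The bottom of that stack, Ab, is the root (this is Ab dominant ninth flat five).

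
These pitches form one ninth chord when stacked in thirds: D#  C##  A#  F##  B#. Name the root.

B#

Arranged so that each adjacent pair is a third by letter name: B# – D# – F## – A# – C##.
The bottom of that stack, B#, is the root (this is B# minor ninth).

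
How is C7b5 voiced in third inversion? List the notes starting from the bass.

Bb, C, E, Gb

In root position, C7b5 is C–E–Gb–Bb.
Third inversion puts the seventh (Bb) in the bass.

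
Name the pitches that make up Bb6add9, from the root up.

Bb6add9: six-nine on B♭.
B♭ — root
D — major 3rd
F — perfect 5th
G — major 6th
C — major 9th

B♭, D, F, G, C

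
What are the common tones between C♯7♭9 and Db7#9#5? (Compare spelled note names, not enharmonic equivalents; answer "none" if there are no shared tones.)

C♯7♭9 = C#, E#, G#, B, D.
Db7#9#5 = Db, F, A, Cb, E.
Shared: none.

none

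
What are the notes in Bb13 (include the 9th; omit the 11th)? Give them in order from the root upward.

Bb D F Ab C G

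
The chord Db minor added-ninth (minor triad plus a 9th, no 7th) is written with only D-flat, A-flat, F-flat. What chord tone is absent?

The full Db minor added-ninth chord is D-flat, F-flat, A-flat, E-flat.
Comparing with the voicing, the major 9th (9th) — E-flat — is absent.

E-flat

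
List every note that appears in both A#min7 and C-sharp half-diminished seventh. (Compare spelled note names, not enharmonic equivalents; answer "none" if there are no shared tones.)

A#min7 = A#, C#, E#, G#.
C-sharp half-diminished seventh = C#, E, G, B.
Shared: C#.

C#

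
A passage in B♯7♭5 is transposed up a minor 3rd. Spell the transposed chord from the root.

A minor 3rd up from B# is D#, so the new chord is D# dominant seventh flat five.
- root: D#
- major 3rd: F##
- diminished 5th: A
- minor 7th: C#

D#  F##  A  C#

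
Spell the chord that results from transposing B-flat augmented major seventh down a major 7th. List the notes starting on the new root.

C-flat, E-flat, G, B-flat

Transposed root: B-flat → C-flat (major 7th down). So we spell C-flat augmented major seventh:
C-flat — root
E-flat — major 3rd
G — augmented 5th
B-flat — major 7th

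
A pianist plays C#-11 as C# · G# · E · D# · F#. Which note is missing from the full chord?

C#-11 = C#, E, G#, B, D#, F#. The voicing lacks the 7th (minor 7th), B.

B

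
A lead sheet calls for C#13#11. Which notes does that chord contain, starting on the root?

C#13#11 is a dominant thirteenth sharp eleven built on C#.
Root: C#
Major 3rd (3rd): E#
Perfect 5th (5th): G#
Minor 7th (7th): B
Major 9th (9th): D#
Augmented 11th (11th): F##
Major 13th (13th): A#

C#, E#, G#, B, D#, F##, A#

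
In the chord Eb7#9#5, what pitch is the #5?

B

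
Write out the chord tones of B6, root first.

B, D♯, F♯, G♯

B6: major sixth on B.
Root: B
Major 3rd (3rd): D♯
Perfect 5th (5th): F♯
Major 6th (6th): G♯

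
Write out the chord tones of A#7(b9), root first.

Root A#, quality dominant seventh flat nine:
- root: A#
- major 3rd: C##
- perfect 5th: E#
- minor 7th: G#
- minor 9th: B

A# C## E# G# B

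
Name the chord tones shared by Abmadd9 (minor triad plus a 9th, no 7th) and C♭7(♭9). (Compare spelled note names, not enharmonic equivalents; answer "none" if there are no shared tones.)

C♭ – E♭

Abmadd9: A♭ C♭ E♭ B♭
C♭7(♭9): C♭ E♭ G♭ B𝄫 D𝄫
Common to both → C♭, E♭.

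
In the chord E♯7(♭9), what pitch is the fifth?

E♯7(♭9) is built on E#; its 5th is a perfect 5th above the root.
A fifth above E uses the letter B, and the perfect 5th above E# is B#.

B#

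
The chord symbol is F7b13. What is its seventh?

F7b13 is built on F; its 7th is a minor 7th above the root.
A seventh above F uses the letter E, and the minor 7th above F is Eb.

Eb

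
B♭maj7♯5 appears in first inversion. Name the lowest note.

D

B♭maj7♯5 = Bb–D–F#–A. First inversion → third in the bass = D.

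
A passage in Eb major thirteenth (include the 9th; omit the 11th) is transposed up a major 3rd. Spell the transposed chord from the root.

E-flat up a major 3rd → G. New chord: G major thirteenth.
- root: G
- major 3rd: B
- perfect 5th: D
- major 7th: F-sharp
- major 9th: A
- major 13th: E

G B D F-sharp A E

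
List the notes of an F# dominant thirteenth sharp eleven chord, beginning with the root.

F# dominant thirteenth sharp eleven: dominant thirteenth sharp eleven on F-sharp.
Root: F-sharp
Major 3rd (3rd): A-sharp
Perfect 5th (5th): C-sharp
Minor 7th (7th): E
Major 9th (9th): G-sharp
Augmented 11th (11th): B-sharp
Major 13th (13th): D-sharp

F-sharp – A-sharp – C-sharp – E – G-sharp – B-sharp – D-sharp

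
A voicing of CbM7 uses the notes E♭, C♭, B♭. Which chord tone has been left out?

The full CbM7 chord is C♭, E♭, G♭, B♭.
Comparing with the voicing, the perfect 5th (5th) — G♭ — is absent.

G♭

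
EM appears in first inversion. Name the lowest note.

EM = E–G#–B. First inversion → third in the bass = G#.

G#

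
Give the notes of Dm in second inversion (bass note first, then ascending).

A, D, F

In root position, Dm is D–F–A.
Second inversion puts the fifth (A) in the bass.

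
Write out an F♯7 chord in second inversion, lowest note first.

C#, E, F#, A#

F♯7 = F#–A#–C#–E; second inversion → fifth (C#) lowest.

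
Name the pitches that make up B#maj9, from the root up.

B#maj9: major ninth on B#.
B# — root
D## — major 3rd
F## — perfect 5th
A## — major 7th
C## — major 9th

B#, D##, F##, A##, C##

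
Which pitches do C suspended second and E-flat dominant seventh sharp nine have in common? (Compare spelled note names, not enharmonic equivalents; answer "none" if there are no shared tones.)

C suspended second: C D G
E-flat dominant seventh sharp nine: E-flat G B-flat D-flat F-sharp
Common to both → G.

G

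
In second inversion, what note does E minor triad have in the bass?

B

E minor triad = E–G–B. Second inversion → fifth in the bass = B.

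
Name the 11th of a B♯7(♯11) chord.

B♯7(♯11) is built on B#; its 11th is an augmented 11th above the root.
A fourth above B uses the letter E, and the augmented 11th above B# is E##.

E##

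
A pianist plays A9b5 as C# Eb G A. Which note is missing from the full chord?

B

The full A9b5 chord is A, C#, Eb, G, B.
Comparing with the voicing, the major 9th (9th) — B — is absent.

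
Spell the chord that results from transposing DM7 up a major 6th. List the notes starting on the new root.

B, D♯, F♯, A♯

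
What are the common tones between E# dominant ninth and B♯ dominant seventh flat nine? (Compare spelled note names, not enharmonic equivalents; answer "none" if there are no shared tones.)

B-sharp F-double-sharp

E# dominant ninth = E-sharp, G-double-sharp, B-sharp, D-sharp, F-double-sharp.
B♯ dominant seventh flat nine = B-sharp, D-double-sharp, F-double-sharp, A-sharp, C-sharp.
Shared: B-sharp, F-double-sharp.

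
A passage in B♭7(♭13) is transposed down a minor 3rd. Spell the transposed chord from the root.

G, B, D, F, Eb

Transposed root: Bb → G (minor 3rd down). So we spell G dominant seventh flat thirteen:
root → G
3rd (major 3rd) → B
5th (perfect 5th) → D
7th (minor 7th) → F
13th (minor 13th) → Eb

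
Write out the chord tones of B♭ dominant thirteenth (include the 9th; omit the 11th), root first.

B♭ dominant thirteenth is a dominant thirteenth built on Bb.
root → Bb
3rd (major 3rd) → D
5th (perfect 5th) → F
7th (minor 7th) → Ab
9th (major 9th) → C
13th (major 13th) → G

Bb D F Ab C G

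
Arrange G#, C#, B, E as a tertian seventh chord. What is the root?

Stacking in thirds gives C# – E – G# – B, so C# is the root — C# minor seventh.

C#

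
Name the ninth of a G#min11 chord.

G#min11 is built on G#; its 9th is a major 9th above the root.
A second above G uses the letter A, and the major 9th above G# is A#.

A#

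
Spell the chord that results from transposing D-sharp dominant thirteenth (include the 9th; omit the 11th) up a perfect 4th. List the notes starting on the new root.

G#, B#, D#, F#, A#, E#

Transposed root: D# → G# (perfect 4th up). So we spell G# dominant thirteenth:
- root: G#
- major 3rd: B#
- perfect 5th: D#
- minor 7th: F#
- major 9th: A#
- major 13th: E#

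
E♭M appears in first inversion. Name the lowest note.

G

E♭M = Eb–G–Bb. First inversion → third in the bass = G.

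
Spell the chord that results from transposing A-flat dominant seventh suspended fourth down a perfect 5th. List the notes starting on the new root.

D-flat – G-flat – A-flat – C-flat

A-flat down a perfect 5th → D-flat. New chord: D-flat dominant seventh suspended fourth.
root → D-flat
4th (perfect 4th) → G-flat
5th (perfect 5th) → A-flat
7th (minor 7th) → C-flat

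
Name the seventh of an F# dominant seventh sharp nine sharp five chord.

E

Root of F# dominant seventh sharp nine sharp five = F-sharp. The 7th is a minor 7th: F-sharp up a minor 7th → E.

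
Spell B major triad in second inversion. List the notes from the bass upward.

In root position, B major triad is B–D-sharp–F-sharp.
Second inversion puts the fifth (F-sharp) in the bass.

F-sharp, B, D-sharp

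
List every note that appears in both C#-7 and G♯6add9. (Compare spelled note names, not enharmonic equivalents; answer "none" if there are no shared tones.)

C#-7 = C#, E, G#, B.
G♯6add9 = G#, B#, D#, E#, A#.
Shared: G#.

G#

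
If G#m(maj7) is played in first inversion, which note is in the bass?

B

G#m(maj7) = G#–B–D#–F##. First inversion → third in the bass = B.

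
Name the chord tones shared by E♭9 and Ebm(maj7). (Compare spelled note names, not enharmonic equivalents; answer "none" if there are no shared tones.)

E♭9 = E♭, G, B♭, D♭, F.
Ebm(maj7) = E♭, G♭, B♭, D.
Shared: E♭, B♭.

E♭ – B♭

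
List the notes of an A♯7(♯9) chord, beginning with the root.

A#  C##  E#  G#  B##

Root A#, quality dominant seventh sharp nine:
Root: A#
Major 3rd (3rd): C##
Perfect 5th (5th): E#
Minor 7th (7th): G#
Augmented 9th (9th): B##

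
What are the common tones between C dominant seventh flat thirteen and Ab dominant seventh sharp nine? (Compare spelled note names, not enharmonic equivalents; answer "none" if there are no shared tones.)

C A-flat

C dominant seventh flat thirteen: C E G B-flat A-flat
Ab dominant seventh sharp nine: A-flat C E-flat G-flat B
Common to both → C, A-flat.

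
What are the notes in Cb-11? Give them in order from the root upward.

C♭ E𝄫 G♭ B𝄫 D♭ F♭

Cb-11: minor eleventh on C♭.
- root: C♭
- minor 3rd: E𝄫
- perfect 5th: G♭
- minor 7th: B𝄫
- major 9th: D♭
- perfect 11th: F♭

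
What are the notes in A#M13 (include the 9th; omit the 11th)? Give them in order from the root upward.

A# C## E# G## B# F##

A#M13: major thirteenth on A#.
- root: A#
- major 3rd: C##
- perfect 5th: E#
- major 7th: G##
- major 9th: B#
- major 13th: F##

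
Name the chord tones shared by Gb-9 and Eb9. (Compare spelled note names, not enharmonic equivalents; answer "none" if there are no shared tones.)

Gb-9 = Gb, Bbb, Db, Fb, Ab.
Eb9 = Eb, G, Bb, Db, F.
Shared: Db.

Db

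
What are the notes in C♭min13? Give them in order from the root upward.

C♭min13: minor thirteenth on Cb.
root → Cb
3rd (minor 3rd) → Ebb
5th (perfect 5th) → Gb
7th (minor 7th) → Bbb
9th (major 9th) → Db
11th (perfect 11th) → Fb
13th (major 13th) → Ab

Cb Ebb Gb Bbb Db Fb Ab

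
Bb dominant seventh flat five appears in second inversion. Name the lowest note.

F-flat

Bb dominant seventh flat five in root position is B-flat–D–F-flat–A-flat.
Second inversion places the fifth in the bass, which is F-flat.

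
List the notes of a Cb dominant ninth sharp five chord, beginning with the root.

Cb dominant ninth sharp five is a dominant ninth sharp five built on Cb.
- root: Cb
- major 3rd: Eb
- augmented 5th: G
- minor 7th: Bbb
- major 9th: Db

Cb, Eb, G, Bbb, Db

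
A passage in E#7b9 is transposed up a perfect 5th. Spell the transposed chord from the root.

B# – D## – F## – A# – C#

A perfect 5th up from E# is B#, so the new chord is B# dominant seventh flat nine.
B# — root
D## — major 3rd
F## — perfect 5th
A# — minor 7th
C# — minor 9th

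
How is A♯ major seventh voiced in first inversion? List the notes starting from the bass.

C-double-sharp  E-sharp  G-double-sharp  A-sharp

A♯ major seventh = A-sharp–C-double-sharp–E-sharp–G-double-sharp; first inversion → third (C-double-sharp) lowest.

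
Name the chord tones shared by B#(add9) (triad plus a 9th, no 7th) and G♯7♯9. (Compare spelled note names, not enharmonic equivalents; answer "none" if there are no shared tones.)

B#

B#(add9): B# D## F## C##
G♯7♯9: G# B# D# F# A##
Common to both → B#.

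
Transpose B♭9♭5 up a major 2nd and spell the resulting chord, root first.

A major 2nd up from B♭ is C, so the new chord is C dominant ninth flat five.
C — root
E — major 3rd
G♭ — diminished 5th
B♭ — minor 7th
D — major 9th

C  E  G♭  B♭  D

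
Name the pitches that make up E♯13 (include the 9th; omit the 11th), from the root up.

E#, G##, B#, D#, F##, C##

E♯13: dominant thirteenth on E#.
root → E#
3rd (major 3rd) → G##
5th (perfect 5th) → B#
7th (minor 7th) → D#
9th (major 9th) → F##
13th (major 13th) → C##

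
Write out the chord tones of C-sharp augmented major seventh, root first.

C-sharp augmented major seventh is an augmented major seventh built on C-sharp.
root → C-sharp
3rd (major 3rd) → E-sharp
5th (augmented 5th) → G-double-sharp
7th (major 7th) → B-sharp

C-sharp  E-sharp  G-double-sharp  B-sharp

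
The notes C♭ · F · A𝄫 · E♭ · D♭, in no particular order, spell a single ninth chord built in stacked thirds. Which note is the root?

D♭

Stacking in thirds gives D♭ – F – A𝄫 – C♭ – E♭, so D♭ is the root — D♭ dominant ninth flat five.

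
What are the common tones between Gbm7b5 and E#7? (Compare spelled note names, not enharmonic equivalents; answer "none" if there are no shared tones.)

Gbm7b5: G♭ B𝄫 D𝄫 F♭
E#7: E♯ G𝄪 B♯ D♯
Common to both → none.

none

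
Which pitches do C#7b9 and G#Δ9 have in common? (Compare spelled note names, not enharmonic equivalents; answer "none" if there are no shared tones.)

G♯

C#7b9 = C♯, E♯, G♯, B, D.
G#Δ9 = G♯, B♯, D♯, F𝄪, A♯.
Shared: G♯.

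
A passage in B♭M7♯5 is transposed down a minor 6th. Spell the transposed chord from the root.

D, F#, A#, C#

Transposed root: Bb → D (minor 6th down). So we spell D augmented major seventh:
D — root
F# — major 3rd
A# — augmented 5th
C# — major 7th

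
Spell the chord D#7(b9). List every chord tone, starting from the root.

D#, F##, A#, C#, E

D#7(b9): dominant seventh flat nine on D#.
D# — root
F## — major 3rd
A# — perfect 5th
C# — minor 7th
E — minor 9th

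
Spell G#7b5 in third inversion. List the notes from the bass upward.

F♯ – G♯ – B♯ – D

In root position, G#7b5 is G♯–B♯–D–F♯.
Third inversion puts the seventh (F♯) in the bass.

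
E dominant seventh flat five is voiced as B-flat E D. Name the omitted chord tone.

G-sharp

The full E dominant seventh flat five chord is E, G-sharp, B-flat, D.
Comparing with the voicing, the major 3rd (3rd) — G-sharp — is absent.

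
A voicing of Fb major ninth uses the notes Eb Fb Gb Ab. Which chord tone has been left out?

The full Fb major ninth chord is Fb, Ab, Cb, Eb, Gb.
Comparing with the voicing, the perfect 5th (5th) — Cb — is absent.

Cb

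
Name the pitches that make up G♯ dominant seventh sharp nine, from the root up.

G♯ dominant seventh sharp nine is a dominant seventh sharp nine built on G-sharp.
Root: G-sharp
Major 3rd (3rd): B-sharp
Perfect 5th (5th): D-sharp
Minor 7th (7th): F-sharp
Augmented 9th (9th): A-double-sharp

G-sharp, B-sharp, D-sharp, F-sharp, A-double-sharp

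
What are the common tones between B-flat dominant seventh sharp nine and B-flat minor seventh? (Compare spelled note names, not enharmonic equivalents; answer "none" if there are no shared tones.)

Bb, F, Ab

B-flat dominant seventh sharp nine: Bb D F Ab C#
B-flat minor seventh: Bb Db F Ab
Common to both → Bb, F, Ab.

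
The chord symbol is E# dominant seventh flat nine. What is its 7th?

Root of E# dominant seventh flat nine = E#. The 7th is a minor 7th: E# up a minor 7th → D#.

D#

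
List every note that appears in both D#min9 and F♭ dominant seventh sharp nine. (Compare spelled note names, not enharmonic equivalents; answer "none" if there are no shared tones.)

none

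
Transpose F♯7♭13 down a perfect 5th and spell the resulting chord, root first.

B D# F# A G

F# down a perfect 5th → B. New chord: B dominant seventh flat thirteen.
B — root
D# — major 3rd
F# — perfect 5th
A — minor 7th
G — minor 13th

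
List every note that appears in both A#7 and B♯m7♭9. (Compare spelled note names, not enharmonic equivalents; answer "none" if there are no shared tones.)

A#

A#7 = A#, C##, E#, G#.
B♯m7♭9 = B#, D#, F##, A#, C#.
Shared: A#.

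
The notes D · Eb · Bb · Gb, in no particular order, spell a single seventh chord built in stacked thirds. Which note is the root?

Eb

Arranged so that each adjacent pair is a third by letter name: Eb – Gb – Bb – D.
The bottom of that stack, Eb, is the root (this is Eb minor-major seventh).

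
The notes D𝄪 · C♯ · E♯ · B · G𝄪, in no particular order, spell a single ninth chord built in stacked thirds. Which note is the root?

C♯

Stacking in thirds gives C♯ – E♯ – G𝄪 – B – D𝄪, so C♯ is the root — C♯ dominant seventh sharp nine sharp five.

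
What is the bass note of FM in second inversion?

C

FM = F–A–C. Second inversion → fifth in the bass = C.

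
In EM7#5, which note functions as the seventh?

D♯

EM7#5 is built on E; its 7th is a major 7th above the root.
A seventh above E uses the letter D, and the major 7th above E is D♯.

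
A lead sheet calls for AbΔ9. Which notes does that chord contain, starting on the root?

AbΔ9 is a major ninth built on Ab.
Ab — root
C — major 3rd
Eb — perfect 5th
G — major 7th
Bb — major 9th

Ab  C  Eb  G  Bb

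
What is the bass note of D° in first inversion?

D° = D–F–Ab. First inversion → third in the bass = F.

F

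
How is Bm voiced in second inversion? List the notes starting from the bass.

F#, B, D

In root position, Bm is B–D–F#.
Second inversion puts the fifth (F#) in the bass.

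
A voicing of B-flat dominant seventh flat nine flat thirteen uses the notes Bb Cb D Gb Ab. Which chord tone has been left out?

The full B-flat dominant seventh flat nine flat thirteen chord is Bb, D, F, Ab, Cb, Gb.
Comparing with the voicing, the perfect 5th (5th) — F — is absent.

F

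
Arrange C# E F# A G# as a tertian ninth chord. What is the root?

Stacking in thirds gives F# – A – C# – E – G#, so F# is the root — F# minor ninth.

F#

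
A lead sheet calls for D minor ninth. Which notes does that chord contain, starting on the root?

D F A C E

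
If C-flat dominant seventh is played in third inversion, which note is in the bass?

C-flat dominant seventh in root position is Cb–Eb–Gb–Bbb.
Third inversion places the seventh in the bass, which is Bbb.

Bbb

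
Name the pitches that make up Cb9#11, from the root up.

Cb  Eb  Gb  Bbb  Db  F

Root Cb, quality dominant ninth sharp eleven:
Cb — root
Eb — major 3rd
Gb — perfect 5th
Bbb — minor 7th
Db — major 9th
F — augmented 11th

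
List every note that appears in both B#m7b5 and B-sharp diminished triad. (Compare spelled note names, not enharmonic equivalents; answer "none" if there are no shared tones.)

B#m7b5: B# D# F# A#
B-sharp diminished triad: B# D# F#
Common to both → B#, D#, F#.

B# – D# – F#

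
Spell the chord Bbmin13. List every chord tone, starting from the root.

Bbmin13: minor thirteenth on B♭.
Root: B♭
Minor 3rd (3rd): D♭
Perfect 5th (5th): F
Minor 7th (7th): A♭
Major 9th (9th): C
Perfect 11th (11th): E♭
Major 13th (13th): G

B♭ D♭ F A♭ C E♭ G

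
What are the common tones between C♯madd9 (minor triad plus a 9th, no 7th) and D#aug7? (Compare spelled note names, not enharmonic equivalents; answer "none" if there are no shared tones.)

C♯madd9 = C♯, E, G♯, D♯.
D#aug7 = D♯, F𝄪, A𝄪, C♯.
Shared: C♯, D♯.

C♯ – D♯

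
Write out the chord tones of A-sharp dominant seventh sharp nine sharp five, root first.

A-sharp dominant seventh sharp nine sharp five is a dominant seventh sharp nine sharp five built on A♯.
Root: A♯
Major 3rd (3rd): C𝄪
Augmented 5th (5th): E𝄪
Minor 7th (7th): G♯
Augmented 9th (9th): B𝄪

A♯, C𝄪, E𝄪, G♯, B𝄪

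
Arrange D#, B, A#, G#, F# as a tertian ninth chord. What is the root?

Arranged so that each adjacent pair is a third by letter name: G# – B – D# – F# – A#.
The bottom of that stack, G#, is the root (this is G# minor ninth).

G#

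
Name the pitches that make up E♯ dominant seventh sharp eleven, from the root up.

E#, G##, B#, D#, A##

E♯ dominant seventh sharp eleven is a dominant seventh sharp eleven built on E#.
E# — root
G## — major 3rd
B# — perfect 5th
D# — minor 7th
A## — augmented 11th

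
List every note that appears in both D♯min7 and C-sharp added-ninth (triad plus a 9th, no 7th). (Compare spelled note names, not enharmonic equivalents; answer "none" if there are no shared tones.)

D#, C#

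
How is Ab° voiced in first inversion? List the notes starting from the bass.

C♭ – E𝄫 – A♭

Ab° = A♭–C♭–E𝄫; first inversion → third (C♭) lowest.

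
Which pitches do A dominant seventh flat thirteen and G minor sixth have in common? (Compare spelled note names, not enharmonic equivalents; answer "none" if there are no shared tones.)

A dominant seventh flat thirteen = A, C-sharp, E, G, F.
G minor sixth = G, B-flat, D, E.
Shared: E, G.

E, G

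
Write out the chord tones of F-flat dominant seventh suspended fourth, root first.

Fb Bbb Cb Ebb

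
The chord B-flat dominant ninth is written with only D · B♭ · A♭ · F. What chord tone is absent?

The full B-flat dominant ninth chord is B♭, D, F, A♭, C.
Comparing with the voicing, the major 9th (9th) — C — is absent.

C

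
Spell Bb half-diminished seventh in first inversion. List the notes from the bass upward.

In root position, Bb half-diminished seventh is B-flat–D-flat–F-flat–A-flat.
First inversion puts the third (D-flat) in the bass.

D-flat, F-flat, A-flat, B-flat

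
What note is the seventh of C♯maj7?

Root of C♯maj7 = C♯. The 7th is a major 7th: C♯ up a major 7th → B♯.

B♯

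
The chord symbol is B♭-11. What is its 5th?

F

B♭-11 is built on Bb; its 5th is a perfect 5th above the root.
A fifth above B uses the letter F, and the perfect 5th above Bb is F.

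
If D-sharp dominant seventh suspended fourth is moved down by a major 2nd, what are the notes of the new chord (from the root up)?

C#, F#, G#, B

A major 2nd down from D# is C#, so the new chord is C# dominant seventh suspended fourth.
C# — root
F# — perfect 4th
G# — perfect 5th
B — minor 7th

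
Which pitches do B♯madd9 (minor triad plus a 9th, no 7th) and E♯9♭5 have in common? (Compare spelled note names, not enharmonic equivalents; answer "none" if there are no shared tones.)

B♯madd9 = B#, D#, F##, C##.
E♯9♭5 = E#, G##, B, D#, F##.
Shared: D#, F##.

D# F##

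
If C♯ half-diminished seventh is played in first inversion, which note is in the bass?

C♯ half-diminished seventh in root position is C-sharp–E–G–B.
First inversion places the third in the bass, which is E.

E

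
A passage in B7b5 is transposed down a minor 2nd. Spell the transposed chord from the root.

A minor 2nd down from B is A#, so the new chord is A# dominant seventh flat five.
root → A#
3rd (major 3rd) → C##
5th (diminished 5th) → E
7th (minor 7th) → G#

A#  C##  E  G#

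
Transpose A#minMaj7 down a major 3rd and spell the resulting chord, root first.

Transposed root: A# → F# (major 3rd down). So we spell F# minor-major seventh:
- root: F#
- minor 3rd: A
- perfect 5th: C#
- major 7th: E#

F#, A, C#, E#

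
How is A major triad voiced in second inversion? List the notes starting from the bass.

A major triad = A–C-sharp–E; second inversion → fifth (E) lowest.

E  A  C-sharp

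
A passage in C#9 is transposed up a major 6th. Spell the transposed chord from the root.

A# C## E# G# B#

Transposed root: C# → A# (major 6th up). So we spell A# dominant ninth:
- root: A#
- major 3rd: C##
- perfect 5th: E#
- minor 7th: G#
- major 9th: B#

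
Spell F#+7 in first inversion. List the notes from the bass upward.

A#  C##  E  F#

F#+7 = F#–A#–C##–E; first inversion → third (A#) lowest.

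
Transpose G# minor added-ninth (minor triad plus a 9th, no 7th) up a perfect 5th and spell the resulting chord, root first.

Transposed root: G# → D# (perfect 5th up). So we spell D# minor added-ninth:
root → D#
3rd (minor 3rd) → F#
5th (perfect 5th) → A#
9th (major 9th) → E#

D# F# A# E#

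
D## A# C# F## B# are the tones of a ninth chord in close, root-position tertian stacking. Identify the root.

B#

Arranged so that each adjacent pair is a third by letter name: B# – D## – F## – A# – C#.
The bottom of that stack, B#, is the root (this is B# dominant seventh flat nine).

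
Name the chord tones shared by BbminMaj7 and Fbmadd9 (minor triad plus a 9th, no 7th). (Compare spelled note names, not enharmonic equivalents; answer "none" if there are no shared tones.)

BbminMaj7 = Bb, Db, F, A.
Fbmadd9 = Fb, Abb, Cb, Gb.
Shared: none.

none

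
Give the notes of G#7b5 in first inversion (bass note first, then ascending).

B# – D – F# – G#

G#7b5 = G#–B#–D–F#; first inversion → third (B#) lowest.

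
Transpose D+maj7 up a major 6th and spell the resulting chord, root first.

A major 6th up from D is B, so the new chord is B augmented major seventh.
Root: B
Major 3rd (3rd): D♯
Augmented 5th (5th): F𝄪
Major 7th (7th): A♯

B, D♯, F𝄪, A♯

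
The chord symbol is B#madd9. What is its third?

Root of B#madd9 = B#. The 3rd is a minor 3rd: B# up a minor 3rd → D#.

D#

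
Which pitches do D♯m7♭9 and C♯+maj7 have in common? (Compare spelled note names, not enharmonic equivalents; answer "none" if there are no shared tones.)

D♯m7♭9: D# F# A# C# E
C♯+maj7: C# E# G## B#
Common to both → C#.

C#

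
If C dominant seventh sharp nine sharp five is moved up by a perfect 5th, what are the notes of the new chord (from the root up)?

G – B – D-sharp – F – A-sharp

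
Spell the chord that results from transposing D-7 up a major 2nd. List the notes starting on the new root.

Transposed root: D → E (major 2nd up). So we spell E minor seventh:
root → E
3rd (minor 3rd) → G
5th (perfect 5th) → B
7th (minor 7th) → D

E G B D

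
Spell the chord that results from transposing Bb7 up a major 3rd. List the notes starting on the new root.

D, F#, A, C

Bb up a major 3rd → D. New chord: D dominant seventh.
Root: D
Major 3rd (3rd): F#
Perfect 5th (5th): A
Minor 7th (7th): C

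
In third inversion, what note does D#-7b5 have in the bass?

D#-7b5 in root position is D#–F#–A–C#.
Third inversion places the seventh in the bass, which is C#.

C#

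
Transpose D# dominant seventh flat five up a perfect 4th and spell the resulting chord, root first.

G#  B#  D  F#

A perfect 4th up from D# is G#, so the new chord is G# dominant seventh flat five.
root → G#
3rd (major 3rd) → B#
5th (diminished 5th) → D
7th (minor 7th) → F#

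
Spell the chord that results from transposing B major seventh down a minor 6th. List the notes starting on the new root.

Transposed root: B → D# (minor 6th down). So we spell D# major seventh:
Root: D#
Major 3rd (3rd): F##
Perfect 5th (5th): A#
Major 7th (7th): C##

D#, F##, A#, C##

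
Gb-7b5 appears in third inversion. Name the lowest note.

Fb

Gb-7b5 = Gb–Bbb–Dbb–Fb. Third inversion → seventh in the bass = Fb.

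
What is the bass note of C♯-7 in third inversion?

C♯-7 in root position is C#–E–G#–B.
Third inversion places the seventh in the bass, which is B.

B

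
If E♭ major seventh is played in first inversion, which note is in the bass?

E♭ major seventh = E-flat–G–B-flat–D. First inversion → third in the bass = G.

G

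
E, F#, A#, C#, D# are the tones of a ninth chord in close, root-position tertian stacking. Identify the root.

Stacking in thirds gives D# – F# – A# – C# – E, so D# is the root — D# minor seventh flat nine.

D#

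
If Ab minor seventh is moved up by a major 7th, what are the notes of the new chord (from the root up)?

Transposed root: A-flat → G (major 7th up). So we spell G minor seventh:
- root: G
- minor 3rd: B-flat
- perfect 5th: D
- minor 7th: F

G B-flat D F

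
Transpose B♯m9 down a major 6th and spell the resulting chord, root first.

Transposed root: B# → D# (major 6th down). So we spell D# minor ninth:
Root: D#
Minor 3rd (3rd): F#
Perfect 5th (5th): A#
Minor 7th (7th): C#
Major 9th (9th): E#

D#, F#, A#, C#, E#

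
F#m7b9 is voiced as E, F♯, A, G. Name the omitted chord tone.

The full F#m7b9 chord is F♯, A, C♯, E, G.
Comparing with the voicing, the perfect 5th (5th) — C♯ — is absent.

C♯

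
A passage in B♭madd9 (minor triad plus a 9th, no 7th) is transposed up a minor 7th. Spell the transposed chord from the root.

Ab Cb Eb Bb

Transposed root: Bb → Ab (minor 7th up). So we spell Ab minor added-ninth:
root → Ab
3rd (minor 3rd) → Cb
5th (perfect 5th) → Eb
9th (major 9th) → Bb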